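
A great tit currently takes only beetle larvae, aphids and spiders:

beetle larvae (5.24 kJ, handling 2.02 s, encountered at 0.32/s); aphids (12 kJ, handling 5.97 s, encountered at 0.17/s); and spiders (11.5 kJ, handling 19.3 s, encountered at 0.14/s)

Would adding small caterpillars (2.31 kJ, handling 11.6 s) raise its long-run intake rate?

No

Current rate: (0.32×5.24 + 0.17×12 + 0.14×11.5)/(1 + 0.32×2.02 + 0.17×5.97 + 0.14×19.3) = 0.9932 kJ/s.
small caterpillars: E/h = 2.31/11.6 = 0.1991 kJ/s.
Since 0.1991 < R, time spent handling small caterpillars is better spent searching.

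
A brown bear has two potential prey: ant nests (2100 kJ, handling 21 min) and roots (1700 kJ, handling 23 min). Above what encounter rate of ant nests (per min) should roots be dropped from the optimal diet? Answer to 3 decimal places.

Drop roots once their profitability E₂/h₂ falls below the rate achievable on ant nests alone: E₂/h₂ = λE₁/(1 + λh₁).
Solve for λ: λE₁h₂ = E₂(1 + λh₁) → λ(E₁h₂ − E₂h₁) = E₂ → λ = E₂/(E₁h₂ − E₂h₁).
λ = 1700/(2100×23 − 1700×21) = 1700/1.26e+04 = 0.1349 per min.

0.135 per min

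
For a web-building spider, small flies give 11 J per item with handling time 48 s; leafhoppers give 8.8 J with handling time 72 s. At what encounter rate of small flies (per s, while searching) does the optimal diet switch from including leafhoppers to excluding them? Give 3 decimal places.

0.024 per s

The zero-one rule: include leafhoppers iff E₂/h₂ > λE₁/(1+λh₁). Equality gives the switch point.
λE₁h₂ = E₂ + λE₂h₁ ⇒ λ = E₂/(E₁h₂ − E₂h₁) = 8.8/(792 − 422.4) = 0.02381 per s.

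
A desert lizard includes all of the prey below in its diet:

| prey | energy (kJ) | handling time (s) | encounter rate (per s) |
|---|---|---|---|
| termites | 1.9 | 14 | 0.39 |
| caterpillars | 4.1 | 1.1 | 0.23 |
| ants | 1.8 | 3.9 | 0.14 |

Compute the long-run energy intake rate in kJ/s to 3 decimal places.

0.267 kJ/s

R = Σλ_iE_i / (1 + Σλ_ih_i)
Numerator: 0.39×1.9 + 0.23×4.1 + 0.14×1.8 = 1.936
Denominator: 1 + 0.39×14 + 0.23×1.1 + 0.14×3.9 = 7.259
R = 1.936/7.259 = 0.2667 kJ/s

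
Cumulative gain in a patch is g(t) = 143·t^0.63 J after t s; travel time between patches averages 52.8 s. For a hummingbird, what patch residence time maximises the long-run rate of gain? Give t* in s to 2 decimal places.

89.90 s

Optimal t* satisfies g'(t*) = g(t*)/(T + t*).
g'(t) = 0.63·143·t^-0.37. Setting 0.63·143·t^-0.37 = 143·t^0.63/(52.8+t) gives 0.63(52.8+t) = t, so 0.37·t = 0.63×52.8.
t* = 0.63×52.8/0.37 = 89.9 s.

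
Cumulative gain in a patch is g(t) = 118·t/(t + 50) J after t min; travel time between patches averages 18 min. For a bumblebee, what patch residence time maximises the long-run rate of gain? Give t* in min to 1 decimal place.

30.0 min

Optimal t* satisfies g'(t*) = g(t*)/(T + t*).
g'(t) = 118·50/(t + 50)². Setting 118·50/(t+50)² = 118t/[(t+50)(18+t)] gives 50(18+t) = t(t+50), so t² = 50×18 = 900.
t* = √900 = 30 min.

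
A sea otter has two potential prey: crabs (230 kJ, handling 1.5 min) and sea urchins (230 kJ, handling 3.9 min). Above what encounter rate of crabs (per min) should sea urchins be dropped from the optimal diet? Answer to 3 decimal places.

At the threshold, the rate on crabs alone equals the profitability of sea urchins: λ·230/(1 + λ·1.5) = 230/3.9 = 58.97.
Rearranging, λ(230 − 58.97×1.5) = 58.97, so λ = 58.97/141.5 = 0.4167 per min.

0.417 per min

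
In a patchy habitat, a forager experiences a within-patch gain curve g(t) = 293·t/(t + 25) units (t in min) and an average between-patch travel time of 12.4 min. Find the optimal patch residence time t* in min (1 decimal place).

17.6 min

Optimal t* satisfies g'(t*) = g(t*)/(T + t*).
g'(t) = 293·25/(t + 25)². Setting 293·25/(t+25)² = 293t/[(t+25)(12.4+t)] gives 25(12.4+t) = t(t+25), so t² = 25×12.4 = 310.
t* = √310 = 17.61 min.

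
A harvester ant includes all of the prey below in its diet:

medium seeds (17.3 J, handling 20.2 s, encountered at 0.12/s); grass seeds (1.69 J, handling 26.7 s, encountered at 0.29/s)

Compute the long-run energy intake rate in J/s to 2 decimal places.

R = (0.12×17.3 + 0.29×1.69) / (1 + 0.12×20.2 + 0.29×26.7) = 2.566/11.17 = 0.2298 J/s.

0.23 J/s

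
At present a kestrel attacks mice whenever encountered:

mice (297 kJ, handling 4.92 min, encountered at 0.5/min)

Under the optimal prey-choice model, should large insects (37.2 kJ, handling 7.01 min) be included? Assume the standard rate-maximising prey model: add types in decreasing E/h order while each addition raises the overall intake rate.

No

Intake rate on the current diet: R = (0.5×297) / (1 + 0.5×4.92) = 148.5/3.46 = 42.92 kJ/min.
large insects: E/h = 37.2/7.01 = 5.307 kJ/min.
5.307 < 42.92, so adding large insects would lower the average — exclude it.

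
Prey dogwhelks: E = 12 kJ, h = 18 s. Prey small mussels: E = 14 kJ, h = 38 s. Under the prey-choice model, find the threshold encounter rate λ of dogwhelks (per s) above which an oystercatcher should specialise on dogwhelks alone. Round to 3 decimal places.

At the threshold, the rate on dogwhelks alone equals the profitability of small mussels: λ·12/(1 + λ·18) = 14/38 = 0.3684.
Rearranging, λ(12 − 0.3684×18) = 0.3684, so λ = 0.3684/5.368 = 0.06863 per s.

0.069 per s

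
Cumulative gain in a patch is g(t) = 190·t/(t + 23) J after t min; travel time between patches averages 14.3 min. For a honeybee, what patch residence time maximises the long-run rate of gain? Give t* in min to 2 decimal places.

18.14 min

Maximise g(t)/(T+t): set derivative to zero → g'(t)(T+t) = g(t).
g'(t) = 190·23/(t + 23)². Setting 190·23/(t+23)² = 190t/[(t+23)(14.3+t)] gives 23(14.3+t) = t(t+23), so t² = 23×14.3 = 328.9.
t* = √328.9 = 18.14 min.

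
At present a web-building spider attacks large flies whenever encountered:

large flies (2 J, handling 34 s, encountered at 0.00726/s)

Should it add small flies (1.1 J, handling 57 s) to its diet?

Current rate: (0.00726×2)/(1 + 0.00726×34) = 0.01165 J/s.
Profitability of small flies: 1.1/57 = 0.0193 J/s.
Since 0.0193 > R, including small flies increases the long-run rate.

Yes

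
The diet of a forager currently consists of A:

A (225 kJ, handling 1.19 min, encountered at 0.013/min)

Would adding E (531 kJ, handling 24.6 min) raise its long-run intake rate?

Yes

Intake rate on the current diet: R = (0.013×225) / (1 + 0.013×1.19) = 2.925/1.015 = 2.88 kJ/min.
Profitability of E: 531/24.6 = 21.59 kJ/min.
21.59 > 2.88, so adding E raises the average — include it.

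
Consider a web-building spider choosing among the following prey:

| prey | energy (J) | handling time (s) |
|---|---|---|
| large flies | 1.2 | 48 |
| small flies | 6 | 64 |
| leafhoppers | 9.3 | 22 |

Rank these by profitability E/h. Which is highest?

leafhoppers

Profitability E/h (J/s): large flies = 1.2/48 = 0.025, small flies = 6/64 = 0.0938, leafhoppers = 9.3/22 = 0.423.
Ranked: leafhoppers > small flies > large flies.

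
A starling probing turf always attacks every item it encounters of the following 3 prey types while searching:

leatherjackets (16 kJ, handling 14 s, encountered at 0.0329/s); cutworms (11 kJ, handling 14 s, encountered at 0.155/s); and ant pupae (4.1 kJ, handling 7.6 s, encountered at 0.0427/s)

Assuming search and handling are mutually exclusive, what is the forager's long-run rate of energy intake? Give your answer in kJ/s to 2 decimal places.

Energy encountered per unit search time: 0.0329×16 + 0.155×11 + 0.0427×4.1 = 2.406 kJ/s.
Handling time per unit search time: 0.0329×14 + 0.155×14 + 0.0427×7.6 = 2.955.
Rate = 2.406/(1 + 2.955) = 0.6084 kJ/s.

0.61 kJ/s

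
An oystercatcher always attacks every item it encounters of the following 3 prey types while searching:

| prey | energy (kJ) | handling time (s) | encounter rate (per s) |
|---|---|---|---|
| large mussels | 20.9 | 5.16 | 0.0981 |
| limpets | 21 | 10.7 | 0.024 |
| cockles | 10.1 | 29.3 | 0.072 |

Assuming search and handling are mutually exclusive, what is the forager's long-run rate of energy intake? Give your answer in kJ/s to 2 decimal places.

R = (0.0981×20.9 + 0.024×21 + 0.072×10.1) / (1 + 0.0981×5.16 + 0.024×10.7 + 0.072×29.3) = 3.281/3.873 = 0.8474 kJ/s.

0.85 kJ/s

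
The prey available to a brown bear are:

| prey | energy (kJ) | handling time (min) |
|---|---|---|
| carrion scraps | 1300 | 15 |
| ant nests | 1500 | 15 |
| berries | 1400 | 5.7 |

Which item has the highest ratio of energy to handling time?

berries

In descending order of E/h:
berries: 1400/5.7 = 246 kJ/min
ant nests: 1500/15 = 100 kJ/min
carrion scraps: 1300/15 = 86.7 kJ/min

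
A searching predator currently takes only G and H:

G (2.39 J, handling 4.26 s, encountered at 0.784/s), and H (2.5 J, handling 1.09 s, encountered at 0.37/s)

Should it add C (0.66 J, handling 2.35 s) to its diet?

No

Current rate: (0.784×2.39 + 0.37×2.5)/(1 + 0.784×4.26 + 0.37×1.09) = 0.5901 J/s.
Profitability of C: 0.66/2.35 = 0.2809 J/s.
0.2809 < 0.5901, so adding C would lower the average — exclude it.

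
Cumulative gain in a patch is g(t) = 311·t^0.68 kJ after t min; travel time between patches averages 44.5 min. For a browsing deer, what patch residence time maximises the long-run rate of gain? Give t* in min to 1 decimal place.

94.6 min

Maximise g(t)/(T+t): set derivative to zero → g'(t)(T+t) = g(t).
g'(t) = 0.68·311·t^-0.32. Setting 0.68·311·t^-0.32 = 311·t^0.68/(44.5+t) gives 0.68(44.5+t) = t, so 0.32·t = 0.68×44.5.
t* = 0.68×44.5/0.32 = 94.56 min.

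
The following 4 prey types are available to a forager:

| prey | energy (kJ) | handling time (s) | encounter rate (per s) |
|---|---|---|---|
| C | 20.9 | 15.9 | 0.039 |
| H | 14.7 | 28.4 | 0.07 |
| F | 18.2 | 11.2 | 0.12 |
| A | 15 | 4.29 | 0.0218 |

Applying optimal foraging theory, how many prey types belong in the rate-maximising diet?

3

Profitabilities (E/h, kJ/s): A 3.5, F 1.62, C 1.31, H 0.518. Add prey in this order while the next type's profitability exceeds the intake rate on those already taken.
Rate on top 1: 0.299. F: 1.62 > 0.299 → include.
Rate on top 2: 1.03. C: 1.31 > 1.03 → include.
Rate on top 3: 1.088. H: 0.518 < 1.088 → exclude; stop.
Optimal diet: A, F, C — 3 of 4 types.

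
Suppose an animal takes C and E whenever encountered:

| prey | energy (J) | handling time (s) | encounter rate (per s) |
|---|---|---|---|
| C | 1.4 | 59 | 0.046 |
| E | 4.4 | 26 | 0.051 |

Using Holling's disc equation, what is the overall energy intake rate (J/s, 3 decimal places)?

0.057 J/s

R = (0.046×1.4 + 0.051×4.4) / (1 + 0.046×59 + 0.051×26) = 0.2888/5.04 = 0.0573 J/s.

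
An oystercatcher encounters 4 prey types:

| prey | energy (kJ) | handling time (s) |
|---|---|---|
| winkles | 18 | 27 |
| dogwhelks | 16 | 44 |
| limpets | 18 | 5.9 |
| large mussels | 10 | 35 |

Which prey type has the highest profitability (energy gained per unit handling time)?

In descending order of E/h:
limpets: 18/5.9 = 3.05 kJ/s
winkles: 18/27 = 0.667 kJ/s
dogwhelks: 16/44 = 0.364 kJ/s
large mussels: 10/35 = 0.286 kJ/s

limpets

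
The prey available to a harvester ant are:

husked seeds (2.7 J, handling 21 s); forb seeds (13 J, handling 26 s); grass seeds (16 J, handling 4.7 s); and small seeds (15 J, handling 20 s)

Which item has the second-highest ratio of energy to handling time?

Profitability E/h (J/s): husked seeds = 2.7/21 = 0.129, forb seeds = 13/26 = 0.5, grass seeds = 16/4.7 = 3.4, small seeds = 15/20 = 0.75.
Ranked: grass seeds > small seeds > forb seeds > husked seeds.

small seeds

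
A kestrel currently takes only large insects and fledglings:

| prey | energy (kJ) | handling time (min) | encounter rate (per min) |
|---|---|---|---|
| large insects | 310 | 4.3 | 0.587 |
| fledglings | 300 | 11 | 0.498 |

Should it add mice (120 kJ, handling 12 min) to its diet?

No

On large insects and fledglings alone, R = ΣλE/(1+Σλh) = 331.4/9.002 = 36.81 kJ/min.
Profitability of mice: 120/12 = 10 kJ/min.
10 < 36.81, so adding mice would lower the average — exclude it.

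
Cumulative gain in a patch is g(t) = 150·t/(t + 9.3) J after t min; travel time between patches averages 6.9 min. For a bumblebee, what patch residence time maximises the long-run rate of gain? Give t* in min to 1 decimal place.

8.0 min

By the marginal value theorem, leave when the instantaneous gain rate g'(t) equals the habitat-wide average g(t)/(T + t).
g'(t) = 150·9.3/(t + 9.3)². Setting 150·9.3/(t+9.3)² = 150t/[(t+9.3)(6.9+t)] gives 9.3(6.9+t) = t(t+9.3), so t² = 9.3×6.9 = 64.17.
t* = √64.17 = 8.011 min.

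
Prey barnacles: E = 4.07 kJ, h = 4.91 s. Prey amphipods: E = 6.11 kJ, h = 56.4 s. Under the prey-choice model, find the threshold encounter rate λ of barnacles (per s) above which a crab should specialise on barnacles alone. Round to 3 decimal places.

At the threshold, the rate on barnacles alone equals the profitability of amphipods: λ·4.07/(1 + λ·4.91) = 6.11/56.4 = 0.1083.
Rearranging, λ(4.07 − 0.1083×4.91) = 0.1083, so λ = 0.1083/3.538 = 0.03062 per s.

0.031 per s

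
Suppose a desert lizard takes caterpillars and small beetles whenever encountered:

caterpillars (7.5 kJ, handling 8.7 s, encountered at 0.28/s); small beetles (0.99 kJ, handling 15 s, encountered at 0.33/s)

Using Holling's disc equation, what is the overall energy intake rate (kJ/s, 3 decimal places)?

R = (0.28×7.5 + 0.33×0.99) / (1 + 0.28×8.7 + 0.33×15) = 2.427/8.386 = 0.2894 kJ/s.

0.289 kJ/s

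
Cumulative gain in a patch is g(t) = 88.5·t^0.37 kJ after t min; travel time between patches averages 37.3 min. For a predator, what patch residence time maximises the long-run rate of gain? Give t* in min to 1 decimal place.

Maximise g(t)/(T+t): set derivative to zero → g'(t)(T+t) = g(t).
g'(t) = 0.37·88.5·t^-0.63. Setting 0.37·88.5·t^-0.63 = 88.5·t^0.37/(37.3+t) gives 0.37(37.3+t) = t, so 0.63·t = 0.37×37.3.
t* = 0.37×37.3/0.63 = 21.91 min.

21.9 min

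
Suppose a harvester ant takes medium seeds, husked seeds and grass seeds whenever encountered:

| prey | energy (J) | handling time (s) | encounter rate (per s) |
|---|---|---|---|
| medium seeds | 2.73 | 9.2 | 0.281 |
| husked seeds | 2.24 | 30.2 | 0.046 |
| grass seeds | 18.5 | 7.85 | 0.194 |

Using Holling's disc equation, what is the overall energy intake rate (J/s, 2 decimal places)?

0.69 J/s

R = (0.281×2.73 + 0.046×2.24 + 0.194×18.5) / (1 + 0.281×9.2 + 0.046×30.2 + 0.194×7.85) = 4.459/6.497 = 0.6863 J/s.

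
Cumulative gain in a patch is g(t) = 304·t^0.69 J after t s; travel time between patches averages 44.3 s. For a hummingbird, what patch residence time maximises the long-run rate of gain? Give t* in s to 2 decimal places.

98.60 s

Optimal t* satisfies g'(t*) = g(t*)/(T + t*).
g'(t) = 0.69·304·t^-0.31. Setting 0.69·304·t^-0.31 = 304·t^0.69/(44.3+t) gives 0.69(44.3+t) = t, so 0.31·t = 0.69×44.3.
t* = 0.69×44.3/0.31 = 98.6 s.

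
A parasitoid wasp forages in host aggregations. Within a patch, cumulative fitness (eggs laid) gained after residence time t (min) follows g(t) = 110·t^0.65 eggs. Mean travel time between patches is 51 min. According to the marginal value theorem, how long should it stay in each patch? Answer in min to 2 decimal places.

By the marginal value theorem, leave when the instantaneous gain rate g'(t) equals the habitat-wide average g(t)/(T + t).
g'(t) = 0.65·110·t^-0.35. Setting 0.65·110·t^-0.35 = 110·t^0.65/(51+t) gives 0.65(51+t) = t, so 0.35·t = 0.65×51.
t* = 0.65×51/0.35 = 94.71 min.

94.71 min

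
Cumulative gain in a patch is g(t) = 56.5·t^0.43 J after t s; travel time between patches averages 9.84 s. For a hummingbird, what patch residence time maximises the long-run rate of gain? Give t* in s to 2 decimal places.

By the marginal value theorem, leave when the instantaneous gain rate g'(t) equals the habitat-wide average g(t)/(T + t).
g'(t) = 0.43·56.5·t^-0.57. Setting 0.43·56.5·t^-0.57 = 56.5·t^0.43/(9.84+t) gives 0.43(9.84+t) = t, so 0.57·t = 0.43×9.84.
t* = 0.43×9.84/0.57 = 7.423 s.

7.42 s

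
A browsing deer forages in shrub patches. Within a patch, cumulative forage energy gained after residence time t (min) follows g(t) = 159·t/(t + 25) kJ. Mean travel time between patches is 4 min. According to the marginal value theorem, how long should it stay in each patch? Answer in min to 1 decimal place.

By the marginal value theorem, leave when the instantaneous gain rate g'(t) equals the habitat-wide average g(t)/(T + t).
g'(t) = 159·25/(t + 25)². Setting 159·25/(t+25)² = 159t/[(t+25)(4+t)] gives 25(4+t) = t(t+25), so t² = 25×4 = 100.
t* = √100 = 10 min.

10.0 min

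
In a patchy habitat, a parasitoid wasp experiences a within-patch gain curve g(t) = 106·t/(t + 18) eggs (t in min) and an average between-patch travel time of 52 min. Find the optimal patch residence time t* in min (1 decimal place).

30.6 min

Optimal t* satisfies g'(t*) = g(t*)/(T + t*).
g'(t) = 106·18/(t + 18)². Setting 106·18/(t+18)² = 106t/[(t+18)(52+t)] gives 18(52+t) = t(t+18), so t² = 18×52 = 936.
t* = √936 = 30.59 min.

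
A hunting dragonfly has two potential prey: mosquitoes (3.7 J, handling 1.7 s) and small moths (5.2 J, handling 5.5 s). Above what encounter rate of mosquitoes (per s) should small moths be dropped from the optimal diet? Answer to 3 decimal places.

Drop small moths once their profitability E₂/h₂ falls below the rate achievable on mosquitoes alone: E₂/h₂ = λE₁/(1 + λh₁).
Solve for λ: λE₁h₂ = E₂(1 + λh₁) → λ(E₁h₂ − E₂h₁) = E₂ → λ = E₂/(E₁h₂ − E₂h₁).
λ = 5.2/(3.7×5.5 − 5.2×1.7) = 5.2/11.51 = 0.4518 per s.

0.452 per s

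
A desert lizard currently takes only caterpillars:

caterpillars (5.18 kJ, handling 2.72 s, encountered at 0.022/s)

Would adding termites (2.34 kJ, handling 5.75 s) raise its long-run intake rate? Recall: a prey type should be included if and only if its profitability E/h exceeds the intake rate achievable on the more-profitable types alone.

Yes

Intake rate on the current diet: R = (0.022×5.18) / (1 + 0.022×2.72) = 0.114/1.06 = 0.1075 kJ/s.
Profitability of termites: 2.34/5.75 = 0.407 kJ/s.
0.407 > 0.1075, so adding termites raises the average — include it.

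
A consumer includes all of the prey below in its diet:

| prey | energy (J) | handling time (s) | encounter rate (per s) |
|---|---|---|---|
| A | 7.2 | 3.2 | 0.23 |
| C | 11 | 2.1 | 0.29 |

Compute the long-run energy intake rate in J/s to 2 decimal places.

R = (0.23×7.2 + 0.29×11) / (1 + 0.23×3.2 + 0.29×2.1) = 4.846/2.345 = 2.067 J/s.

2.07 J/s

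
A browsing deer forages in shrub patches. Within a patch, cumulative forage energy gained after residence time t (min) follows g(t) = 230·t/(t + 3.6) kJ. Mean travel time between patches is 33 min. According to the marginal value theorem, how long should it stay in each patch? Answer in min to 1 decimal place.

Maximise g(t)/(T+t): set derivative to zero → g'(t)(T+t) = g(t).
g'(t) = 230·3.6/(t + 3.6)². Setting 230·3.6/(t+3.6)² = 230t/[(t+3.6)(33+t)] gives 3.6(33+t) = t(t+3.6), so t² = 3.6×33 = 118.8.
t* = √118.8 = 10.9 min.

10.9 min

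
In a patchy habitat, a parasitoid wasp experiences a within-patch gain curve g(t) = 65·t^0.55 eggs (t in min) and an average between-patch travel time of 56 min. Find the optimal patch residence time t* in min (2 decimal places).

68.44 min

Maximise g(t)/(T+t): set derivative to zero → g'(t)(T+t) = g(t).
g'(t) = 0.55·65·t^-0.45. Setting 0.55·65·t^-0.45 = 65·t^0.55/(56+t) gives 0.55(56+t) = t, so 0.45·t = 0.55×56.
t* = 0.55×56/0.45 = 68.44 min.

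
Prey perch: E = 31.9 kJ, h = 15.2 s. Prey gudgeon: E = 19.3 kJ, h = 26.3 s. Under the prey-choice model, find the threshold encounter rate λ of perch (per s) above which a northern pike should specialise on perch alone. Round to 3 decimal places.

0.035 per s

Drop gudgeon once their profitability E₂/h₂ falls below the rate achievable on perch alone: E₂/h₂ = λE₁/(1 + λh₁).
Solve for λ: λE₁h₂ = E₂(1 + λh₁) → λ(E₁h₂ − E₂h₁) = E₂ → λ = E₂/(E₁h₂ − E₂h₁).
λ = 19.3/(31.9×26.3 − 19.3×15.2) = 19.3/545.6 = 0.03537 per s.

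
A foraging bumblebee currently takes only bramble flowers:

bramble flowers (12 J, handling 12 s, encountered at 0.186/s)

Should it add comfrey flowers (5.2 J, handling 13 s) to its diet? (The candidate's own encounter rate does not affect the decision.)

No

On bramble flowers alone, R = ΣλE/(1+Σλh) = 2.232/3.232 = 0.6906 J/s.
Profitability of comfrey flowers: 5.2/13 = 0.4 J/s.
0.4 < 0.6906, so adding comfrey flowers would lower the average — exclude it.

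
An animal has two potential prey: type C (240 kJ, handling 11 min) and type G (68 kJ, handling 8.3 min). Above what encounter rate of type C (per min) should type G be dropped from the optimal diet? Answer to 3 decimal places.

At the threshold, the rate on type C alone equals the profitability of type G: λ·240/(1 + λ·11) = 68/8.3 = 8.193.
Rearranging, λ(240 − 8.193×11) = 8.193, so λ = 8.193/149.9 = 0.05466 per min.

0.055 per min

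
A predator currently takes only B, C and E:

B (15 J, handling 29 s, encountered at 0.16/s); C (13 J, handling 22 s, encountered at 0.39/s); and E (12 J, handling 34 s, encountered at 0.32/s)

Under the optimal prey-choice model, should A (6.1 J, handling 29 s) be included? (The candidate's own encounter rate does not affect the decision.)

No

On B, C and E alone, R = ΣλE/(1+Σλh) = 11.31/25.1 = 0.4506 J/s.
Profitability of A: 6.1/29 = 0.2103 J/s.
Since 0.2103 < R, time spent handling A is better spent searching.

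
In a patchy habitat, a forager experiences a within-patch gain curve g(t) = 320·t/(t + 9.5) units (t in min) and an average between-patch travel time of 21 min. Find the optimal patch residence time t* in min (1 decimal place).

14.1 min

Optimal t* satisfies g'(t*) = g(t*)/(T + t*).
g'(t) = 320·9.5/(t + 9.5)². Setting 320·9.5/(t+9.5)² = 320t/[(t+9.5)(21+t)] gives 9.5(21+t) = t(t+9.5), so t² = 9.5×21 = 199.5.
t* = √199.5 = 14.12 min.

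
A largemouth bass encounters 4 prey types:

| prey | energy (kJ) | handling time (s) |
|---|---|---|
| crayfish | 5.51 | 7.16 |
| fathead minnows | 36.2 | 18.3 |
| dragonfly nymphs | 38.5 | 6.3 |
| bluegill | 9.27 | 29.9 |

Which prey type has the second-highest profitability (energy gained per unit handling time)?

Profitability E/h (kJ/s): crayfish = 5.51/7.16 = 0.77, fathead minnows = 36.2/18.3 = 1.98, dragonfly nymphs = 38.5/6.3 = 6.11, bluegill = 9.27/29.9 = 0.31.
Ranked: dragonfly nymphs > fathead minnows > crayfish > bluegill.

fathead minnows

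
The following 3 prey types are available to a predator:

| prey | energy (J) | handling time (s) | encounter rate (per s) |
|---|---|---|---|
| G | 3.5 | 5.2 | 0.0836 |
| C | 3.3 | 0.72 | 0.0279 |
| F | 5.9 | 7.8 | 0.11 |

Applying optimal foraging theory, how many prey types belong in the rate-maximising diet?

3

E/h in descending order: C 4.58, F 0.756, G 0.673 J/s. The optimal diet is the largest prefix of this list for which every included type satisfies E_i/h_i > R on the types above it.
Rate on top 1: 0.09026. F: 0.756 > 0.09026 → include.
Rate on top 2: 0.3946. G: 0.673 > 0.3946 → include.
Optimal diet: C, F, G — 3 of 3 types.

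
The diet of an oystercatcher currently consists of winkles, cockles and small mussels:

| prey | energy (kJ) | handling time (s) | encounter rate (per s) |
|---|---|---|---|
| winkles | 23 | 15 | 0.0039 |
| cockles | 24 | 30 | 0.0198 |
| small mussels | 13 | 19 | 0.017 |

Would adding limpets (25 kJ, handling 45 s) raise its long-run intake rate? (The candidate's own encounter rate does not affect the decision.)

On winkles, cockles and small mussels alone, R = ΣλE/(1+Σλh) = 0.7859/1.976 = 0.3978 kJ/s.
limpets: E/h = 25/45 = 0.5556 kJ/s.
0.5556 > 0.3978, so adding limpets raises the average — include it.

Yes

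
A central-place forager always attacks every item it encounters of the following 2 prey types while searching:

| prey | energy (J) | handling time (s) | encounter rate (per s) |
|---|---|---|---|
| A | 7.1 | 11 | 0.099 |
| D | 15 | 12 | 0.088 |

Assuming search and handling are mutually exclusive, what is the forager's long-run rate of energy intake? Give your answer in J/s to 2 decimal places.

0.64 J/s

R = (0.099×7.1 + 0.088×15) / (1 + 0.099×11 + 0.088×12) = 2.023/3.145 = 0.6432 J/s.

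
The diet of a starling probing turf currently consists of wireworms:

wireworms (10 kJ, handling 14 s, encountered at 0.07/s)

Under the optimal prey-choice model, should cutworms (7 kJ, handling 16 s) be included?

Yes

Intake rate on the current diet: R = (0.07×10) / (1 + 0.07×14) = 0.7/1.98 = 0.3535 kJ/s.
Profitability of cutworms: 7/16 = 0.4375 kJ/s.
0.4375 > 0.3535, so adding cutworms raises the average — include it.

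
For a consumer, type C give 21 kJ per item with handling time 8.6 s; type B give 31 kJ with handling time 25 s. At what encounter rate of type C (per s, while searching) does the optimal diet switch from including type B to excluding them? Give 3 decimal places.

0.120 per s

The zero-one rule: include type B iff E₂/h₂ > λE₁/(1+λh₁). Equality gives the switch point.
λE₁h₂ = E₂ + λE₂h₁ ⇒ λ = E₂/(E₁h₂ − E₂h₁) = 31/(525 − 266.6) = 0.12 per s.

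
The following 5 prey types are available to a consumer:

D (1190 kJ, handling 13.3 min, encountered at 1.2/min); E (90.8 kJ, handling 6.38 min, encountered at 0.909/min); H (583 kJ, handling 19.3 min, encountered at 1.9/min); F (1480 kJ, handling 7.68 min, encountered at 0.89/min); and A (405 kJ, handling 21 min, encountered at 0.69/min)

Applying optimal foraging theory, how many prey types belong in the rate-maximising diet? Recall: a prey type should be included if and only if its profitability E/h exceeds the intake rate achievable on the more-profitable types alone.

1

E/h in descending order: F 193, D 89.5, H 30.2, A 19.3, E 14.2 kJ/min. The optimal diet is the largest prefix of this list for which every included type satisfies E_i/h_i > R on the types above it.
Rate on top 1: 168.1. D: 89.5 < 168.1 → exclude; stop.
Optimal diet: F — 1 of 5 types.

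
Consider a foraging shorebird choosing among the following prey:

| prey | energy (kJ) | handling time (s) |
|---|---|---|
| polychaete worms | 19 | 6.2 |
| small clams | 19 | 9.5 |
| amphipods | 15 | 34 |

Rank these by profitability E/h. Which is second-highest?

Profitability E/h (kJ/s): polychaete worms = 19/6.2 = 3.06, small clams = 19/9.5 = 2, amphipods = 15/34 = 0.441.
Ranked: polychaete worms > small clams > amphipods.

small clams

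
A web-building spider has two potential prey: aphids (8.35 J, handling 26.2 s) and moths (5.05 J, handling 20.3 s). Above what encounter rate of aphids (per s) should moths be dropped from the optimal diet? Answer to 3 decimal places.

The zero-one rule: include moths iff E₂/h₂ > λE₁/(1+λh₁). Equality gives the switch point.
λE₁h₂ = E₂ + λE₂h₁ ⇒ λ = E₂/(E₁h₂ − E₂h₁) = 5.05/(169.5 − 132.3) = 0.1358 per s.

0.136 per s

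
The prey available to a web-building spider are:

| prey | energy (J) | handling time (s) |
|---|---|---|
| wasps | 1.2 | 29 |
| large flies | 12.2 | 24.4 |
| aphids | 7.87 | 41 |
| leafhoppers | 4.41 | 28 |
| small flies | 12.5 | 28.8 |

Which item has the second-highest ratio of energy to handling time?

In descending order of E/h:
large flies: 12.2/24.4 = 0.5 J/s
small flies: 12.5/28.8 = 0.434 J/s
aphids: 7.87/41 = 0.192 J/s
leafhoppers: 4.41/28 = 0.158 J/s
wasps: 1.2/29 = 0.0414 J/s

small flies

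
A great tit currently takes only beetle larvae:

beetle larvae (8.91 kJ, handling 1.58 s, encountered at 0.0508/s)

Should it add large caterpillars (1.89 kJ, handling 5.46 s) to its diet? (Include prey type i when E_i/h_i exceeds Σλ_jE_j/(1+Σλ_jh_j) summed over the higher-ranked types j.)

No

Current rate: (0.0508×8.91)/(1 + 0.0508×1.58) = 0.419 kJ/s.
large caterpillars: E/h = 1.89/5.46 = 0.3462 kJ/s.
0.3462 < 0.419, so adding large caterpillars would lower the average — exclude it.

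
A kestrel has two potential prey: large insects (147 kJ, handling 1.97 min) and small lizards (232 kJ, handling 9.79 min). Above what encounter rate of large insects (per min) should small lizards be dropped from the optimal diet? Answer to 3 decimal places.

The zero-one rule: include small lizards iff E₂/h₂ > λE₁/(1+λh₁). Equality gives the switch point.
λE₁h₂ = E₂ + λE₂h₁ ⇒ λ = E₂/(E₁h₂ − E₂h₁) = 232/(1439 − 457) = 0.2362 per min.

0.236 per min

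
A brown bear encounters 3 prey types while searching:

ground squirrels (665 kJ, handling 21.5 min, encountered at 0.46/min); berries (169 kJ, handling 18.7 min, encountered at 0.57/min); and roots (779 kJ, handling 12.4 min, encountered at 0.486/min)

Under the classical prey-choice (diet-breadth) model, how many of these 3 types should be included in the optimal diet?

Rank by E/h (kJ/min): roots 62.8, ground squirrels 30.9, berries 9.04. Include each in turn until the next type's E/h falls below the running intake rate.
Rate on top 1: 53.88. ground squirrels: 30.9 < 53.88 → exclude; stop.
Optimal diet: roots — 1 of 3 types.

1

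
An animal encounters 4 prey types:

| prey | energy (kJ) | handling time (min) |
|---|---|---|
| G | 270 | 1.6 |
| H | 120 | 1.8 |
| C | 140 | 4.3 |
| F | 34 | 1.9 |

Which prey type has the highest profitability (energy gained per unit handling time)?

G

In descending order of E/h:
G: 270/1.6 = 169 kJ/min
H: 120/1.8 = 66.7 kJ/min
C: 140/4.3 = 32.6 kJ/min
F: 34/1.9 = 17.9 kJ/min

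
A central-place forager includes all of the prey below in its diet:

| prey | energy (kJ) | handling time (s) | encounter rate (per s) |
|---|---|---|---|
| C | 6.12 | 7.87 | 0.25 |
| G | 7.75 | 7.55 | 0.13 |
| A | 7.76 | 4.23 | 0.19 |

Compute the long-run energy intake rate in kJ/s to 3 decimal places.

0.844 kJ/s

R = (0.25×6.12 + 0.13×7.75 + 0.19×7.76) / (1 + 0.25×7.87 + 0.13×7.55 + 0.19×4.23) = 4.012/4.753 = 0.8441 kJ/s.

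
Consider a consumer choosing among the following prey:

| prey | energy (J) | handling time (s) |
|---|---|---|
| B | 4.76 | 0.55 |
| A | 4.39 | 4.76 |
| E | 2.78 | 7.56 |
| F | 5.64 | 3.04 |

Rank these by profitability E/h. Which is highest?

In descending order of E/h:
B: 4.76/0.55 = 8.65 J/s
F: 5.64/3.04 = 1.86 J/s
A: 4.39/4.76 = 0.922 J/s
E: 2.78/7.56 = 0.368 J/s

B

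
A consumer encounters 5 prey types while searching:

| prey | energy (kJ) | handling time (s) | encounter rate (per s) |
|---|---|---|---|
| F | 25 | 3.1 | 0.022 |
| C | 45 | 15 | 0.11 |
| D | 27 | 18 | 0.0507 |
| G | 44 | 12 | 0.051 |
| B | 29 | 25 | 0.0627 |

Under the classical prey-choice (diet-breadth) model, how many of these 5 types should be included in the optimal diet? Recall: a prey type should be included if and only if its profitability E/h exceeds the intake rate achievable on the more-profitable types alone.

Rank by E/h (kJ/s): F 8.06, G 3.67, C 3, D 1.5, B 1.16. Include each in turn until the next type's E/h falls below the running intake rate.
Rate on top 1: 0.5149. G: 3.67 > 0.5149 → include.
Rate on top 2: 1.663. C: 3 > 1.663 → include.
Rate on top 3: 2.325. D: 1.5 < 2.325 → exclude; stop.
Optimal diet: F, G, C — 3 of 5 types.

3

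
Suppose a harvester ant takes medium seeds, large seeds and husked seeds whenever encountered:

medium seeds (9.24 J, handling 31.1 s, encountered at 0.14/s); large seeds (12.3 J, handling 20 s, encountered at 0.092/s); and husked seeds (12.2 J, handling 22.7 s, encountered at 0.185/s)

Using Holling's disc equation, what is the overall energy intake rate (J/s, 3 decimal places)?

0.411 J/s

R = (0.14×9.24 + 0.092×12.3 + 0.185×12.2) / (1 + 0.14×31.1 + 0.092×20 + 0.185×22.7) = 4.682/11.39 = 0.411 J/s.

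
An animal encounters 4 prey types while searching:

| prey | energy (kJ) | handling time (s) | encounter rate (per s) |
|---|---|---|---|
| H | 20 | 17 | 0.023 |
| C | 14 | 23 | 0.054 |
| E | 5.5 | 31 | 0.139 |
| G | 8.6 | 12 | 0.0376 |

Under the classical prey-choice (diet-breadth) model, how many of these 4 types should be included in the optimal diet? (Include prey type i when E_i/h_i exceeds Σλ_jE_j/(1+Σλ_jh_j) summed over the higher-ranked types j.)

Rank by E/h (kJ/s): H 1.18, G 0.717, C 0.609, E 0.177. Include each in turn until the next type's E/h falls below the running intake rate.
Rate on top 1: 0.3307. G: 0.717 > 0.3307 → include.
Rate on top 2: 0.4252. C: 0.609 > 0.4252 → include.
Rate on top 3: 0.4991. E: 0.177 < 0.4991 → exclude; stop.
Optimal diet: H, G, C — 3 of 4 types.

3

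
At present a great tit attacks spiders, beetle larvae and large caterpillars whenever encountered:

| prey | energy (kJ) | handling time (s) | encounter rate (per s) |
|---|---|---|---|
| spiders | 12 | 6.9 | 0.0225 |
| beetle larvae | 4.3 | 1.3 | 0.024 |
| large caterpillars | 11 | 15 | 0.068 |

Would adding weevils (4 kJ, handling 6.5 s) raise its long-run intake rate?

Intake rate on the current diet: R = (0.0225×12 + 0.024×4.3 + 0.068×11) / (1 + 0.0225×6.9 + 0.024×1.3 + 0.068×15) = 1.121/2.206 = 0.5081 kJ/s.
weevils: E/h = 4/6.5 = 0.6154 kJ/s.
0.6154 > 0.5081, so adding weevils raises the average — include it.

Yes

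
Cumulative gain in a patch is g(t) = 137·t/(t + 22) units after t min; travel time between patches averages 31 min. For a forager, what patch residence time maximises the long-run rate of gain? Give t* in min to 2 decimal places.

26.12 min

Optimal t* satisfies g'(t*) = g(t*)/(T + t*).
g'(t) = 137·22/(t + 22)². Setting 137·22/(t+22)² = 137t/[(t+22)(31+t)] gives 22(31+t) = t(t+22), so t² = 22×31 = 682.
t* = √682 = 26.12 min.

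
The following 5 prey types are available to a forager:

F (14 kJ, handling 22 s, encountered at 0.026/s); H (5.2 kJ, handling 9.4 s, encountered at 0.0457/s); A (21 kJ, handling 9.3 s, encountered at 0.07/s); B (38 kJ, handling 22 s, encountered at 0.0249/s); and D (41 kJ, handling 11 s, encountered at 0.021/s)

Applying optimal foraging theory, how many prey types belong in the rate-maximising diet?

3

E/h in descending order: D 3.73, A 2.26, B 1.73, F 0.636, H 0.553 kJ/s. The optimal diet is the largest prefix of this list for which every included type satisfies E_i/h_i > R on the types above it.
Rate on top 1: 0.6994. A: 2.26 > 0.6994 → include.
Rate on top 2: 1.239. B: 1.73 > 1.239 → include.
Rate on top 3: 1.349. F: 0.636 < 1.349 → exclude; stop.
Optimal diet: D, A, B — 3 of 5 types.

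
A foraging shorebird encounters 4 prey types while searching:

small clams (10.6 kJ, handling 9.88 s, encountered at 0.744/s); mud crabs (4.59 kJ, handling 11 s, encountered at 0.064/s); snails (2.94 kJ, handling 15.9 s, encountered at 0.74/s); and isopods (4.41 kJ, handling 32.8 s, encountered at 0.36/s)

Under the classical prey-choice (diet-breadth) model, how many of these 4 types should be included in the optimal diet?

Profitabilities (E/h, kJ/s): small clams 1.07, mud crabs 0.417, snails 0.185, isopods 0.134. Add prey in this order while the next type's profitability exceeds the intake rate on those already taken.
Rate on top 1: 0.9444. mud crabs: 0.417 < 0.9444 → exclude; stop.
Optimal diet: small clams — 1 of 4 types.

1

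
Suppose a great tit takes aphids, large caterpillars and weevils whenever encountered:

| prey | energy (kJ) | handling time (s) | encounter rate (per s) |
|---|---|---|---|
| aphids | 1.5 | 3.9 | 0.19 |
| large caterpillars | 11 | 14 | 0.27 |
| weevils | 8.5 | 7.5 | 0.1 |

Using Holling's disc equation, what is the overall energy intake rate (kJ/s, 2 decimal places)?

Energy encountered per unit search time: 0.19×1.5 + 0.27×11 + 0.1×8.5 = 4.105 kJ/s.
Handling time per unit search time: 0.19×3.9 + 0.27×14 + 0.1×7.5 = 5.271.
Rate = 4.105/(1 + 5.271) = 0.6546 kJ/s.

0.65 kJ/s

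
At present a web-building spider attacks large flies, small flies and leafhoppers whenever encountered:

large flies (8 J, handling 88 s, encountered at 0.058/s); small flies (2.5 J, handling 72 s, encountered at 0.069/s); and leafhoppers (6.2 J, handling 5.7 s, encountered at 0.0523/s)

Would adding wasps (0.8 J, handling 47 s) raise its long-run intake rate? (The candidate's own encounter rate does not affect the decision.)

No

Intake rate on the current diet: R = (0.058×8 + 0.069×2.5 + 0.0523×6.2) / (1 + 0.058×88 + 0.069×72 + 0.0523×5.7) = 0.9608/11.37 = 0.0845 J/s.
wasps: E/h = 0.8/47 = 0.01702 J/s.
0.01702 < 0.0845, so adding wasps would lower the average — exclude it.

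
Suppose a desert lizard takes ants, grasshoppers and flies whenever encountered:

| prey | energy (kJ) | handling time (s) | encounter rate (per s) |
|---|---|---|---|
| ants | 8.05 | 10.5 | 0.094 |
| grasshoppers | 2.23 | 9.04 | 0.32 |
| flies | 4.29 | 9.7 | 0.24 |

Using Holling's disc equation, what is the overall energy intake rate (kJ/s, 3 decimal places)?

Energy encountered per unit search time: 0.094×8.05 + 0.32×2.23 + 0.24×4.29 = 2.5 kJ/s.
Handling time per unit search time: 0.094×10.5 + 0.32×9.04 + 0.24×9.7 = 6.208.
Rate = 2.5/(1 + 6.208) = 0.3468 kJ/s.

0.347 kJ/s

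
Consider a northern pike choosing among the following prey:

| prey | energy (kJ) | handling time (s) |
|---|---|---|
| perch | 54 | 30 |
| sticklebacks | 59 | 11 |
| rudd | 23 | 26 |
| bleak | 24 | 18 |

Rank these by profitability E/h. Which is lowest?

Profitability E/h (kJ/s): perch = 54/30 = 1.8, sticklebacks = 59/11 = 5.36, rudd = 23/26 = 0.885, bleak = 24/18 = 1.33.
Ranked: sticklebacks > perch > bleak > rudd.

rudd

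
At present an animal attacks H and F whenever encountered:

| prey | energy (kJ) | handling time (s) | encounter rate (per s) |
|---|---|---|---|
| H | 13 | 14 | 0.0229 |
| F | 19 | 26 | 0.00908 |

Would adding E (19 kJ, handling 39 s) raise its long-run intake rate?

Intake rate on the current diet: R = (0.0229×13 + 0.00908×19) / (1 + 0.0229×14 + 0.00908×26) = 0.4702/1.557 = 0.3021 kJ/s.
Profitability of E: 19/39 = 0.4872 kJ/s.
0.4872 > 0.3021, so adding E raises the average — include it.

Yes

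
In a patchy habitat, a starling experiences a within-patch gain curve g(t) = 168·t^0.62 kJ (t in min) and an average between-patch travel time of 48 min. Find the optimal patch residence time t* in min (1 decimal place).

78.3 min

Optimal t* satisfies g'(t*) = g(t*)/(T + t*).
g'(t) = 0.62·168·t^-0.38. Setting 0.62·168·t^-0.38 = 168·t^0.62/(48+t) gives 0.62(48+t) = t, so 0.38·t = 0.62×48.
t* = 0.62×48/0.38 = 78.32 min.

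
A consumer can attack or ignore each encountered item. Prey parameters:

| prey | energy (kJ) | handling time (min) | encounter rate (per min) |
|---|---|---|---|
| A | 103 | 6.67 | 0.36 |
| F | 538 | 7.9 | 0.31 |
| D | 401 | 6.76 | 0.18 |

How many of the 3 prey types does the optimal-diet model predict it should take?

2

Profitabilities (E/h, kJ/min): F 68.1, D 59.3, A 15.4. Add prey in this order while the next type's profitability exceeds the intake rate on those already taken.
Rate on top 1: 48.36. D: 59.3 > 48.36 → include.
Rate on top 2: 51.22. A: 15.4 < 51.22 → exclude; stop.
Optimal diet: F, D — 2 of 3 types.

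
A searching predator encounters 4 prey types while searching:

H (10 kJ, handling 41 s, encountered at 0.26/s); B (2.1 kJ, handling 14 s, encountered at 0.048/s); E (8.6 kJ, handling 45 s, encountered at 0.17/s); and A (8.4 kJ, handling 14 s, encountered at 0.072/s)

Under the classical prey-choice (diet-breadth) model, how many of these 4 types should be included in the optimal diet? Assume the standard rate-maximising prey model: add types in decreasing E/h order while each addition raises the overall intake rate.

E/h in descending order: A 0.6, H 0.244, E 0.191, B 0.15 kJ/s. The optimal diet is the largest prefix of this list for which every included type satisfies E_i/h_i > R on the types above it.
Rate on top 1: 0.3012. H: 0.244 < 0.3012 → exclude; stop.
Optimal diet: A — 1 of 4 types.

1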